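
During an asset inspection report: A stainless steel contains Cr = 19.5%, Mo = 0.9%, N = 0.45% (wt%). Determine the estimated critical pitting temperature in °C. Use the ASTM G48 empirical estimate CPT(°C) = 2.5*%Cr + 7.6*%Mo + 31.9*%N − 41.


Apply the ASTM G48 empirical CPT estimate: CPT(°C) = 2.5*%Cr + 7.6*%Mo + 31.9*%N − 41
2.5*19.5 = 48.75; 7.6*0.9 = 6.84; 31.9*0.45 = 14.355
CPT = 48.75 + 6.84 + 14.355 − 41 = 28.945 °C
Rounded to 0.1 °C: CPT ≈ 28.9 °C

28.9 °C


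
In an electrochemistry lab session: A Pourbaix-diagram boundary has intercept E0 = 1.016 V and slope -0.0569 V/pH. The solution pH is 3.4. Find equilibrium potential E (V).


Apply the Pourbaix line equation: E = E0 + slope*pH
E = 1.016 + (-0.0569)*3.4 = 1.016 + (-0.19346) = 0.82254 V
Rounded to 4 decimal places: E = 0.8225 V

0.8225 V


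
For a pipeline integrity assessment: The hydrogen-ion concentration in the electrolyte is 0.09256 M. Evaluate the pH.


pH = −log10[H+]
pH = −log10(0.09256) = 1.03

1.03


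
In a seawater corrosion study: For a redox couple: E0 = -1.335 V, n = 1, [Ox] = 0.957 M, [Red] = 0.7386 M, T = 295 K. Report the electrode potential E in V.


Apply the Nernst equation: E = E0 + (RT/nF)*ln([Ox]/[Red])
Step 1: RT/nF = 8.314*295/(1*96485) = 0.02541981 V
Step 2: [Ox]/[Red] = 0.957/0.7386 = 1.295695
Step 3: ln(1.295695) = 0.259047
Step 4: correction = 0.02541981 * 0.259047 = 0.0066 V
E = -1.335 + 0.0066 = -1.3284 V

-1.3284 V


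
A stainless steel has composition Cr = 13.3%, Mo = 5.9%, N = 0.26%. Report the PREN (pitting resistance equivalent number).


Apply the PREN formula: PREN = Cr + 3.3*Mo + 16*N
PREN = 13.3 + 3.3*5.9 + 16*0.26
PREN = 13.3 + 19.47 + 4.16 = 36.93

36.93


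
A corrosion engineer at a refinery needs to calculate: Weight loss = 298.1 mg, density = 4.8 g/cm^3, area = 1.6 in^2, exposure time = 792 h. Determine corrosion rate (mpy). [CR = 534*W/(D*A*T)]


Apply the mpy weight-loss relation: CR = 534 * W / (D * A * T)
Numerator: 534 * 298.1 = 159185.4
Denominator: 4.8 * 1.6 * 792 = 6082.56
CR = 159185.4 / 6082.56 = 26.1708 mpy

26.1708 mpy


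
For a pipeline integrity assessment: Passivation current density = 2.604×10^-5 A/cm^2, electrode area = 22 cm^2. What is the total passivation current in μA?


I = i_pass * A, then convert A → μA (×10^6)
I = 2.604×10^-5 * 22 * 10^6 = 572.88 μA

572.88 μA


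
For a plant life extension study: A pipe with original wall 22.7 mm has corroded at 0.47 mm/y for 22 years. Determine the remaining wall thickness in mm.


Remaining wall = original − CR × time
t = 22.7 − 0.47*22 = 22.7 − 10.34 = 12.36 mm

12.36 mm


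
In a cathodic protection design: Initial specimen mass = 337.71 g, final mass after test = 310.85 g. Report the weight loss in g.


Weight loss = initial − final
WL = 337.71 − 310.85 = 26.86 g

26.86 g


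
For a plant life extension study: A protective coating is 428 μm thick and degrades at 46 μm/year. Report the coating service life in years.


Service life = thickness / degradation rate
Life = 428 / 46 = 9.3 years

9.3 years


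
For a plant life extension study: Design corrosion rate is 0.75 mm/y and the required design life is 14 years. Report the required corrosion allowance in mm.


Corrosion allowance = CR × design life
CA = 0.75 * 14 = 10.5 mm

10.5 mm


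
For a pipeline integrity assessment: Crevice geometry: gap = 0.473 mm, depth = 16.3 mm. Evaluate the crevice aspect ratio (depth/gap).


Aspect ratio = depth / gap
Ratio = 16.3 / 0.473 = 34.5

34.5


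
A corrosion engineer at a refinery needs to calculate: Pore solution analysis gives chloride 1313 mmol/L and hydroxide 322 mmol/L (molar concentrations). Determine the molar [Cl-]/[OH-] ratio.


Threshold parameter = [Cl-] / [OH-] (molar basis; both in mmol/L, so units cancel)
Ratio = 1313 / 322 = 4.08

4.08


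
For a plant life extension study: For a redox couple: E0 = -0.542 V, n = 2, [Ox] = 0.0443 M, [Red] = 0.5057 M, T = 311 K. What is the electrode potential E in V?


Apply the Nernst equation: E = E0 + (RT/nF)*ln([Ox]/[Red])
Step 1: RT/nF = 8.314*311/(2*96485) = 0.01339925 V
Step 2: [Ox]/[Red] = 0.0443/0.5057 = 0.087601
Step 3: ln(0.087601) = -2.434963
Step 4: correction = 0.01339925 * -2.434963 = -0.0326 V
E = -0.542 + -0.0326 = -0.5746 V

-0.5746 V


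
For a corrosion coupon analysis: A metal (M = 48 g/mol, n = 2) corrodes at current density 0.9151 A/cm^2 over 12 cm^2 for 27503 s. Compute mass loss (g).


Apply Faraday's law: m = i*A*t*M / (n*F)
Total charge passed Q = i*A*t = 0.9151*12*27503 = 302015.9436 C
m = Q*M/(n*F) = 302015.9436*48/(2*96485) = 75.12445 g

75.12445 g


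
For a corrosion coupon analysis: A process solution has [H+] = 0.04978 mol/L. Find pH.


pH = −log10[H+]
pH = −log10(0.04978) = 1.3

1.3


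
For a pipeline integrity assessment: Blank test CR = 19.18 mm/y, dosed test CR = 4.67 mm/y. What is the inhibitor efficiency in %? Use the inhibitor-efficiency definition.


Apply the inhibitor-efficiency definition: IE = (CR_blank − CR_inh)/CR_blank × 100
IE = (19.18 − 4.67) / 19.18 × 100
IE = 14.51 / 19.18 × 100 = 75.7 %

75.7 %


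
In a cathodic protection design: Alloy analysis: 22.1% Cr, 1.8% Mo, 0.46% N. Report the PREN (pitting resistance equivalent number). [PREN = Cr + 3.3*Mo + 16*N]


Apply the PREN formula: PREN = Cr + 3.3*Mo + 16*N
PREN = 22.1 + 3.3*1.8 + 16*0.46
PREN = 22.1 + 5.94 + 7.36 = 35.4

35.4


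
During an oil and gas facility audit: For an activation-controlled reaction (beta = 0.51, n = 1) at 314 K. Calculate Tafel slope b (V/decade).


Apply the Tafel slope relation: b = 2.303*R*T/(beta*n*F)
Numerator: 2.303 * 8.314 * 314 = 6012.2
Denominator: 0.51 * 1 * 96485 = 49207.35
b = 6012.2 / 49207.35 = 0.122 V/decade

0.122 V/decade


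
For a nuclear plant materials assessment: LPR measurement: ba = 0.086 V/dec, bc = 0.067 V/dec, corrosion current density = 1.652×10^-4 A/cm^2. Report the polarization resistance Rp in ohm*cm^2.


Apply the Stern-Geary equation: Rp = ba*bc / (2.303*icorr*(ba+bc))
ba*bc = 0.086*0.067 = 0.005762
ba+bc = 0.153; 2.303*icorr*(ba+bc) = 2.303*1.652×10^-4*0.153 = 5.8209707×10^-5
Rp = 0.005762 / 5.8209707×10^-5 = 99.0 ohm*cm^2

99.0 ohm*cm^2


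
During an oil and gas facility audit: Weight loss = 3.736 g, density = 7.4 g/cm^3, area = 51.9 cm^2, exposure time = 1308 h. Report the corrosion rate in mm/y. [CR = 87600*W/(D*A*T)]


Apply the mm/y weight-loss relation: CR = 87600 * W / (D * A * T)
Numerator: 87600 * 3.736 = 327273.6
Denominator: 7.4 * 51.9 * 1308 = 502350.48
CR = 327273.6 / 502350.48 = 0.6515 mm/y

0.6515 mm/y


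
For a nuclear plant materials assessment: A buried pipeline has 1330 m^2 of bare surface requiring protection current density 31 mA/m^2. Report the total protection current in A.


I = area * current density, then convert mA → A (÷1000)
I = 1330 * 31 / 1000 = 41.23 A

41.23 A


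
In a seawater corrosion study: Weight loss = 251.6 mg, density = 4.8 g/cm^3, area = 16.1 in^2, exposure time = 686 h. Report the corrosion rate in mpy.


Apply the mpy weight-loss relation: CR = 534 * W / (D * A * T)
Numerator: 534 * 251.6 = 134354.4
Denominator: 4.8 * 16.1 * 686 = 53014.08
CR = 134354.4 / 53014.08 = 2.5343 mpy

2.5343 mpy


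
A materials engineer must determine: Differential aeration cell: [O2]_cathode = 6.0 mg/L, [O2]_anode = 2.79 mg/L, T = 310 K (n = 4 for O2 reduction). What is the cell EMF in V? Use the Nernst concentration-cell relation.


Apply the Nernst concentration-cell relation: E = (RT/nF)*ln(C_cathode/C_anode)
RT/nF = 8.314*310/(4*96485) = 0.00667808 V
ln(6.0/2.79) = 0.76572
E = 0.00667808 * 0.76572 = 0.00511 V

0.00511 V


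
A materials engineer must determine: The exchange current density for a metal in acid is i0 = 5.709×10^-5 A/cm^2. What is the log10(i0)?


i0 = 5.709×10^-5 A/cm^2
log10(i0) = -4.243

-4.243


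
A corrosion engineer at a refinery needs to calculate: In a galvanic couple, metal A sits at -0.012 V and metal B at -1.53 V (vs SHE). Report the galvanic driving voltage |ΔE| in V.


Driving voltage is the absolute potential difference.
|ΔE| = |-0.012 − (-1.53)| = 1.518 V

1.518 V


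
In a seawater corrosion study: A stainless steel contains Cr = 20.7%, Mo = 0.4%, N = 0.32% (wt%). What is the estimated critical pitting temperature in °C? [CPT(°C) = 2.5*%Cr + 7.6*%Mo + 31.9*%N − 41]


Apply the ASTM G48 empirical CPT estimate: CPT(°C) = 2.5*%Cr + 7.6*%Mo + 31.9*%N − 41
2.5*20.7 = 51.75; 7.6*0.4 = 3.04; 31.9*0.32 = 10.208
CPT = 51.75 + 3.04 + 10.208 − 41 = 23.998 °C
Rounded to 0.1 °C: CPT ≈ 24.0 °C

24.0 °C


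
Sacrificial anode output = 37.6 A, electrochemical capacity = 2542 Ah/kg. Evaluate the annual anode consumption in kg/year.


Annual consumption = current * hours per year / capacity
Rate = 37.6 * 8760 / 2542 = 129.6 kg/year

129.6 kg/year


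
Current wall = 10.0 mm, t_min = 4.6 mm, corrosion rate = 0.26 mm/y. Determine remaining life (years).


Apply the remaining-life relation: RL = (t_current − t_min) / CR
RL = (10.0 − 4.6) / 0.26 = 5.4 / 0.26 = 20.8 years

20.8 years


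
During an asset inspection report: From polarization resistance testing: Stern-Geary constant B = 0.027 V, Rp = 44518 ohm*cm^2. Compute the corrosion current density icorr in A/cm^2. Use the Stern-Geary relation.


Apply the Stern-Geary relation: icorr = B / Rp
icorr = 0.027 / 44518 = 6.065×10^-7 A/cm^2

6.065×10^-7 A/cm^2


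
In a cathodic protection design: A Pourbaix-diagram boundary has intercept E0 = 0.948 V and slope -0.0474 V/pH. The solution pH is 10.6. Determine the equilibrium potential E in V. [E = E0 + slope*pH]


Apply the Pourbaix line equation: E = E0 + slope*pH
E = 0.948 + (-0.0474)*10.6 = 0.948 + (-0.50244) = 0.44556 V
Rounded to 3 decimal places: E = 0.446 V

0.446 V


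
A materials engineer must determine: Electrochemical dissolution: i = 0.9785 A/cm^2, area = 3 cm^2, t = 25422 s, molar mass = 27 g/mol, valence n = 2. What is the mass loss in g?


Apply Faraday's law: m = i*A*t*M / (n*F)
Total charge passed Q = i*A*t = 0.9785*3*25422 = 74626.281 C
m = Q*M/(n*F) = 74626.281*27/(2*96485) = 10.4416 g

10.4416 g


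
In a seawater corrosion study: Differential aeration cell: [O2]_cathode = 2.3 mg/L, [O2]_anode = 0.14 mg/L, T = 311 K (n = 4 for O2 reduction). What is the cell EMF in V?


Apply the Nernst concentration-cell relation: E = (RT/nF)*ln(C_cathode/C_anode)
RT/nF = 8.314*311/(4*96485) = 0.00669963 V
ln(2.3/0.14) = 2.79902
E = 0.00669963 * 2.79902 = 0.01875 V

0.01875 V


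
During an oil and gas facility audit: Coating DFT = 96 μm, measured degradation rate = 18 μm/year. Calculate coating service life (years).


Service life = thickness / degradation rate
Life = 96 / 18 = 5.3 years

5.3 years


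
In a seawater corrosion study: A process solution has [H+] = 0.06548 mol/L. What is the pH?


pH = −log10[H+]
pH = −log10(0.06548) = 1.18

1.18


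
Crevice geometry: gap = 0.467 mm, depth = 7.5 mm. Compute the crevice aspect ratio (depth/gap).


Aspect ratio = depth / gap
Ratio = 7.5 / 0.467 = 16.1

16.1


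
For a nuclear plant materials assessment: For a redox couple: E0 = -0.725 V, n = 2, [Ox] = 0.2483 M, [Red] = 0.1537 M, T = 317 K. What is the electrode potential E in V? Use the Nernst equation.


Apply the Nernst equation: E = E0 + (RT/nF)*ln([Ox]/[Red])
Step 1: RT/nF = 8.314*317/(2*96485) = 0.01365776 V
Step 2: [Ox]/[Red] = 0.2483/0.1537 = 1.615485
Step 3: ln(1.615485) = 0.479635
Step 4: correction = 0.01365776 * 0.479635 = 0.0066 V
E = -0.725 + 0.0066 = -0.7184 V

-0.7184 V


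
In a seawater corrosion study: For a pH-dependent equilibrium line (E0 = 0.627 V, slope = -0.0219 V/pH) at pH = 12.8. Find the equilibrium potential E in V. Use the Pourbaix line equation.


Apply the Pourbaix line equation: E = E0 + slope*pH
E = 0.627 + (-0.0219)*12.8 = 0.627 + (-0.28032) = 0.34668 V
Rounded to 3 decimal places: E = 0.347 V

0.347 V


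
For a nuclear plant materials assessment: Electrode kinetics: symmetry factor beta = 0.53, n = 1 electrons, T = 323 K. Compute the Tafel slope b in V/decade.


Apply the Tafel slope relation: b = 2.303*R*T/(beta*n*F)
Numerator: 2.303 * 8.314 * 323 = 6184.53
Denominator: 0.53 * 1 * 96485 = 51137.05
b = 6184.53 / 51137.05 = 0.1209 V/decade

0.1209 V/decade


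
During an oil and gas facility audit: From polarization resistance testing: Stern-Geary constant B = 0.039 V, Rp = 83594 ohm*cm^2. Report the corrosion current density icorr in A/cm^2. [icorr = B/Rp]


Apply the Stern-Geary relation: icorr = B / Rp
icorr = 0.039 / 83594 = 4.665×10^-7 A/cm^2

4.665×10^-7 A/cm^2


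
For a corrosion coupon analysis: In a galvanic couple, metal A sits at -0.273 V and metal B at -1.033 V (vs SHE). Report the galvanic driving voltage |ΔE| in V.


Driving voltage is the absolute potential difference.
|ΔE| = |-0.273 − (-1.033)| = 0.76 V

0.76 V


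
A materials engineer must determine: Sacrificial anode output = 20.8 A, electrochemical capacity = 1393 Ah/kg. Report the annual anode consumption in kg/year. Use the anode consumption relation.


Annual consumption = current * hours per year / capacity
Rate = 20.8 * 8760 / 1393 = 130.8 kg/year

130.8 kg/year


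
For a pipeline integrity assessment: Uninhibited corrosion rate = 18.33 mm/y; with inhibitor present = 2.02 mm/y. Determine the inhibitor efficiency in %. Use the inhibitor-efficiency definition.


Apply the inhibitor-efficiency definition: IE = (CR_blank − CR_inh)/CR_blank × 100
IE = (18.33 − 2.02) / 18.33 × 100
IE = 16.31 / 18.33 × 100 = 89.0 %

89.0 %


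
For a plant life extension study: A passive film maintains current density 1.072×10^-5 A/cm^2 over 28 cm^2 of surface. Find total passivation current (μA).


I = i_pass * A, then convert A → μA (×10^6)
I = 1.072×10^-5 * 28 * 10^6 = 300.16 μA

300.16 μA


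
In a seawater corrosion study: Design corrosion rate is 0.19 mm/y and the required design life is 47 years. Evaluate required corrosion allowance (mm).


Corrosion allowance = CR × design life
CA = 0.19 * 47 = 8.93 mm

8.93 mm


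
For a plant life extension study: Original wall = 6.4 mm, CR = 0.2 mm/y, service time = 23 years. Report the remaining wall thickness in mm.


Remaining wall = original − CR × time
t = 6.4 − 0.2*23 = 6.4 − 4.6 = 1.8 mm

1.8 mm


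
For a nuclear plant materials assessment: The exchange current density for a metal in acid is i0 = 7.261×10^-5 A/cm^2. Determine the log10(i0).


i0 = 7.261×10^-5 A/cm^2
log10(i0) = -4.139

-4.139


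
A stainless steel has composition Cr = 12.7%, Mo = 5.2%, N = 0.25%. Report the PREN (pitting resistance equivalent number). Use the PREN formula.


Apply the PREN formula: PREN = Cr + 3.3*Mo + 16*N
PREN = 12.7 + 3.3*5.2 + 16*0.25
PREN = 12.7 + 17.16 + 4.0 = 33.86

33.86


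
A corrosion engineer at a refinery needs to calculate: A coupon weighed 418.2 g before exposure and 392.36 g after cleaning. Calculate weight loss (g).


Weight loss = initial − final
WL = 418.2 − 392.36 = 25.84 g

25.84 g


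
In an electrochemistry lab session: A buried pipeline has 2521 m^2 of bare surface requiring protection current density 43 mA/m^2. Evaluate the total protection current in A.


I = area * current density, then convert mA → A (÷1000)
I = 2521 * 43 / 1000 = 108.4 A

108.4 A


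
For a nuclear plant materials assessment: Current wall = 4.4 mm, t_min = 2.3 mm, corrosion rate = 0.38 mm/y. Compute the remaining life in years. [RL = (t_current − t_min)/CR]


Apply the remaining-life relation: RL = (t_current − t_min) / CR
RL = (4.4 − 2.3) / 0.38 = 2.1 / 0.38 = 5.5 years

5.5 years


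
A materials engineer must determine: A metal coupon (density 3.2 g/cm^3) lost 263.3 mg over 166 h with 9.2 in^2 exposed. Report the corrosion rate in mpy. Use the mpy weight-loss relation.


Apply the mpy weight-loss relation: CR = 534 * W / (D * A * T)
Numerator: 534 * 263.3 = 140602.2
Denominator: 3.2 * 9.2 * 166 = 4887.04
CR = 140602.2 / 4887.04 = 28.77042 mpy

28.77042 mpy


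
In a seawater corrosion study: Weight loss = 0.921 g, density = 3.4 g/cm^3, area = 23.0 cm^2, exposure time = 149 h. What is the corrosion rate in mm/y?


Apply the mm/y weight-loss relation: CR = 87600 * W / (D * A * T)
Numerator: 87600 * 0.921 = 80679.6
Denominator: 3.4 * 23.0 * 149 = 11651.8
CR = 80679.6 / 11651.8 = 6.92422 mm/y

6.92422 mm/y


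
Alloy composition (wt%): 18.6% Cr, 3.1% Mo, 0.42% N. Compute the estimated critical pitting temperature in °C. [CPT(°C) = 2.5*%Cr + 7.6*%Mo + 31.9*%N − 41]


Apply the ASTM G48 empirical CPT estimate: CPT(°C) = 2.5*%Cr + 7.6*%Mo + 31.9*%N − 41
2.5*18.6 = 46.5; 7.6*3.1 = 23.56; 31.9*0.42 = 13.398
CPT = 46.5 + 23.56 + 13.398 − 41 = 42.458 °C
Rounded to 0.1 °C: CPT ≈ 42.5 °C

42.5 °C


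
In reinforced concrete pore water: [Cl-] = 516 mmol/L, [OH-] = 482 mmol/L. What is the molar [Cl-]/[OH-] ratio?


Threshold parameter = [Cl-] / [OH-] (molar basis; both in mmol/L, so units cancel)
Ratio = 516 / 482 = 1.07

1.07


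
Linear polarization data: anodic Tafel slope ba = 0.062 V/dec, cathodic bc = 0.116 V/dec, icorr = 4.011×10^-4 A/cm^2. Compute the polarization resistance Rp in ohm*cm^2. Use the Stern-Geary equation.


Apply the Stern-Geary equation: Rp = ba*bc / (2.303*icorr*(ba+bc))
ba*bc = 0.062*0.116 = 0.007192
ba+bc = 0.178; 2.303*icorr*(ba+bc) = 2.303*4.011×10^-4*0.178 = 1.6442453×10^-4
Rp = 0.007192 / 1.6442453×10^-4 = 43.74 ohm*cm^2

43.74 ohm*cm^2


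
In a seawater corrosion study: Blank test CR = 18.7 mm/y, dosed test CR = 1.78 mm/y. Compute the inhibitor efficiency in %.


Apply the inhibitor-efficiency definition: IE = (CR_blank − CR_inh)/CR_blank × 100
IE = (18.7 − 1.78) / 18.7 × 100
IE = 16.92 / 18.7 × 100 = 90.5 %

90.5 %


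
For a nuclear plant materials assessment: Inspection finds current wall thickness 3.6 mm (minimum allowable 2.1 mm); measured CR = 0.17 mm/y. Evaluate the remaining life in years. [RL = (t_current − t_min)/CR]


Apply the remaining-life relation: RL = (t_current − t_min) / CR
RL = (3.6 − 2.1) / 0.17 = 1.5 / 0.17 = 8.8 years

8.8 years


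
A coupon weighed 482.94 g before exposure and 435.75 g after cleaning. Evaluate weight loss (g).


Weight loss = initial − final
WL = 482.94 − 435.75 = 47.19 g

47.19 g


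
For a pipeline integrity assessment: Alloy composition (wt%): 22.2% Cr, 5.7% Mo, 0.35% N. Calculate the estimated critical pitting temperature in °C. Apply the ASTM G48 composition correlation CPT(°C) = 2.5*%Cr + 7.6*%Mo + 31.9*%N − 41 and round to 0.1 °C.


Apply the ASTM G48 empirical CPT estimate: CPT(°C) = 2.5*%Cr + 7.6*%Mo + 31.9*%N − 41
2.5*22.2 = 55.5; 7.6*5.7 = 43.32; 31.9*0.35 = 11.165
CPT = 55.5 + 43.32 + 11.165 − 41 = 68.985 °C
Rounded to 0.1 °C: CPT ≈ 69.0 °C

69.0 °C


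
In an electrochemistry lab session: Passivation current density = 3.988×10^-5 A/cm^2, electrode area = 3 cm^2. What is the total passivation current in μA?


I = i_pass * A, then convert A → μA (×10^6)
I = 3.988×10^-5 * 3 * 10^6 = 119.64 μA

119.64 μA


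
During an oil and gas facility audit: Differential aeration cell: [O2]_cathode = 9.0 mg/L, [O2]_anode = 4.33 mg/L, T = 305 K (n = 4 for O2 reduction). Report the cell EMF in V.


Apply the Nernst concentration-cell relation: E = (RT/nF)*ln(C_cathode/C_anode)
RT/nF = 8.314*305/(4*96485) = 0.00657037 V
ln(9.0/4.33) = 0.73166
E = 0.00657037 * 0.73166 = 0.00481 V

0.00481 V


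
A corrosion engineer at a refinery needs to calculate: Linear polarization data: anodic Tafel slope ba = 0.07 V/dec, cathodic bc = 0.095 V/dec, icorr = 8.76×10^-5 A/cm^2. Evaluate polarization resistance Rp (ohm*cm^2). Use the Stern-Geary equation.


Apply the Stern-Geary equation: Rp = ba*bc / (2.303*icorr*(ba+bc))
ba*bc = 0.07*0.095 = 0.00665
ba+bc = 0.165; 2.303*icorr*(ba+bc) = 2.303*8.76×10^-5*0.165 = 3.3287562×10^-5
Rp = 0.00665 / 3.3287562×10^-5 = 199.77 ohm*cm^2

199.77 ohm*cm^2


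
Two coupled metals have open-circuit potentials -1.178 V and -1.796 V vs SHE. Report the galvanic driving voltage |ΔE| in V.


Driving voltage is the absolute potential difference.
|ΔE| = |-1.178 − (-1.796)| = 0.618 V

0.618 V


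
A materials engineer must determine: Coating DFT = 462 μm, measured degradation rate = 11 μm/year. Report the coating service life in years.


Service life = thickness / degradation rate
Life = 462 / 11 = 42.0 years

42.0 years


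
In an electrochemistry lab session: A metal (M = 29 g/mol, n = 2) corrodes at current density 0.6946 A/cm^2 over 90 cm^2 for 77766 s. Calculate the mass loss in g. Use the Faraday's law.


Apply Faraday's law: m = i*A*t*M / (n*F)
Total charge passed Q = i*A*t = 0.6946*90*77766 = 4861463.724 C
m = Q*M/(n*F) = 4861463.724*29/(2*96485) = 730.593 g

730.593 g


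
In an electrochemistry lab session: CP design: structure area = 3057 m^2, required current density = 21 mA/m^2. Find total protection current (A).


I = area * current density, then convert mA → A (÷1000)
I = 3057 * 21 / 1000 = 64.2 A

64.2 A


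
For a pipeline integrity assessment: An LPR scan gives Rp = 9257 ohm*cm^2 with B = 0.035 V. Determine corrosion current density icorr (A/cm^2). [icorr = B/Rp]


Apply the Stern-Geary relation: icorr = B / Rp
icorr = 0.035 / 9257 = 3.781×10^-6 A/cm^2

3.781×10^-6 A/cm^2


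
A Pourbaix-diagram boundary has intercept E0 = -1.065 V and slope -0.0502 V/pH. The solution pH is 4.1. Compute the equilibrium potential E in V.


Apply the Pourbaix line equation: E = E0 + slope*pH
E = -1.065 + (-0.0502)*4.1 = -1.065 + (-0.20582) = -1.27082 V
Rounded to 3 decimal places: E = -1.271 V

-1.271 V


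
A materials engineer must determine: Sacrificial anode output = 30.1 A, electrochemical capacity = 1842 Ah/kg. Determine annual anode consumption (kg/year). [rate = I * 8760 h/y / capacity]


Annual consumption = current * hours per year / capacity
Rate = 30.1 * 8760 / 1842 = 143.1 kg/year

143.1 kg/year


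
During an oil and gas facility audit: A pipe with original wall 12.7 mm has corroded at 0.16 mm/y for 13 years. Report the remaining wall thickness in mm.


Remaining wall = original − CR × time
t = 12.7 − 0.16*13 = 12.7 − 2.08 = 10.62 mm

10.62 mm


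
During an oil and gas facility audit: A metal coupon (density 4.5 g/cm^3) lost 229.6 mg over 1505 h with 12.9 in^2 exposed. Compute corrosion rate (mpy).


Apply the mpy weight-loss relation: CR = 534 * W / (D * A * T)
Numerator: 534 * 229.6 = 122606.4
Denominator: 4.5 * 12.9 * 1505 = 87365.25
CR = 122606.4 / 87365.25 = 1.40338 mpy

1.40338 mpy


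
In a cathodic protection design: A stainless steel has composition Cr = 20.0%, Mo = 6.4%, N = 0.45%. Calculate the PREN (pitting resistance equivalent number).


Apply the PREN formula: PREN = Cr + 3.3*Mo + 16*N
PREN = 20.0 + 3.3*6.4 + 16*0.45
PREN = 20.0 + 21.12 + 7.2 = 48.32

48.32


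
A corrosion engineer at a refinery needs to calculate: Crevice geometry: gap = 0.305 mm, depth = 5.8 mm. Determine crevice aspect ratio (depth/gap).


Aspect ratio = depth / gap
Ratio = 5.8 / 0.305 = 19.0

19.0


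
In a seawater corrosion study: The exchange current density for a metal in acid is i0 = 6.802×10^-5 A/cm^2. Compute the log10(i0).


i0 = 6.802×10^-5 A/cm^2
log10(i0) = -4.167

-4.167


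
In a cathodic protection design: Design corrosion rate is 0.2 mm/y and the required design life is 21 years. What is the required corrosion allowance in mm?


Corrosion allowance = CR × design life
CA = 0.2 * 21 = 4.2 mm

4.2 mm


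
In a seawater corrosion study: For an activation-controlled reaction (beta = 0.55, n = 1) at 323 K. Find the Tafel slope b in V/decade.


Apply the Tafel slope relation: b = 2.303*R*T/(beta*n*F)
Numerator: 2.303 * 8.314 * 323 = 6184.53
Denominator: 0.55 * 1 * 96485 = 53066.75
b = 6184.53 / 53066.75 = 0.117 V/decade

0.117 V/decade


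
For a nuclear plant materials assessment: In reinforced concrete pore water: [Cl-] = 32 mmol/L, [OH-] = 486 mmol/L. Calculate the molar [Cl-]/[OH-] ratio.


Threshold parameter = [Cl-] / [OH-] (molar basis; both in mmol/L, so units cancel)
Ratio = 32 / 486 = 0.07

0.07


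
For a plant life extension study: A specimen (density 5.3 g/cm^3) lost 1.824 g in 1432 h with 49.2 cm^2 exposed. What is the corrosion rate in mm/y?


Apply the mm/y weight-loss relation: CR = 87600 * W / (D * A * T)
Numerator: 87600 * 1.824 = 159782.4
Denominator: 5.3 * 49.2 * 1432 = 373408.32
CR = 159782.4 / 373408.32 = 0.4279 mm/y

0.4279 mm/y


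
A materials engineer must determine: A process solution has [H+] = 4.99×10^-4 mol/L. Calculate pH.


pH = −log10[H+]
pH = −log10(4.99×10^-4) = 3.3

3.3


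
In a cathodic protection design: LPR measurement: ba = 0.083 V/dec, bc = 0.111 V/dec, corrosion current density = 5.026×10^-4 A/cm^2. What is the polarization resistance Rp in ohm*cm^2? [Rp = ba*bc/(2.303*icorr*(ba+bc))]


Apply the Stern-Geary equation: Rp = ba*bc / (2.303*icorr*(ba+bc))
ba*bc = 0.083*0.111 = 0.009213
ba+bc = 0.194; 2.303*icorr*(ba+bc) = 2.303*5.026×10^-4*0.194 = 2.2455263×10^-4
Rp = 0.009213 / 2.2455263×10^-4 = 41.0 ohm*cm^2

41.0 ohm*cm^2


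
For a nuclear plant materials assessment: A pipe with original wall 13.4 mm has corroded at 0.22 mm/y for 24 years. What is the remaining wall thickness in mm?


Remaining wall = original − CR × time
t = 13.4 − 0.22*24 = 13.4 − 5.28 = 8.12 mm

8.12 mm


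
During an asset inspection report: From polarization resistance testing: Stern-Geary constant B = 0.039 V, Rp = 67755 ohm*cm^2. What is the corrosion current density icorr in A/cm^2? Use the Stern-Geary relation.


Apply the Stern-Geary relation: icorr = B / Rp
icorr = 0.039 / 67755 = 5.756×10^-7 A/cm^2

5.756×10^-7 A/cm^2


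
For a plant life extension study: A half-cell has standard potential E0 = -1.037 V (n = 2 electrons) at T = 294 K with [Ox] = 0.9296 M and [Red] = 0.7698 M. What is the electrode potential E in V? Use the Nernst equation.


Apply the Nernst equation: E = E0 + (RT/nF)*ln([Ox]/[Red])
Step 1: RT/nF = 8.314*294/(2*96485) = 0.01266682 V
Step 2: [Ox]/[Red] = 0.9296/0.7698 = 1.207586
Step 3: ln(1.207586) = 0.188623
Step 4: correction = 0.01266682 * 0.188623 = 0.0024 V
E = -1.037 + 0.0024 = -1.0346 V

-1.0346 V


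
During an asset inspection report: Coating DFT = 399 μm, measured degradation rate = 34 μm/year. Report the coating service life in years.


Service life = thickness / degradation rate
Life = 399 / 34 = 11.7 years

11.7 years


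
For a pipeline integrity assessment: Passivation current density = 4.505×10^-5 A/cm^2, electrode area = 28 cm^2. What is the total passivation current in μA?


I = i_pass * A, then convert A → μA (×10^6)
I = 4.505×10^-5 * 28 * 10^6 = 1261.4 μA

1261.4 μA


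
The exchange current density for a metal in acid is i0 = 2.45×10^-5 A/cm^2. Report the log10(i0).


i0 = 2.45×10^-5 A/cm^2
log10(i0) = -4.611

-4.611


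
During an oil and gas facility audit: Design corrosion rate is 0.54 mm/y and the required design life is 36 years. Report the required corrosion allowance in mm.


Corrosion allowance = CR × design life
CA = 0.54 * 36 = 19.44 mm

19.44 mm


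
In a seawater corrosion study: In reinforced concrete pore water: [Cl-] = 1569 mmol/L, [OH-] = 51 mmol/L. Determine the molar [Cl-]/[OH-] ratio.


Threshold parameter = [Cl-] / [OH-] (molar basis; both in mmol/L, so units cancel)
Ratio = 1569 / 51 = 30.76

30.76


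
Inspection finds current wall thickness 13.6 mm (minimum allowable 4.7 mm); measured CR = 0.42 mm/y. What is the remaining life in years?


Apply the remaining-life relation: RL = (t_current − t_min) / CR
RL = (13.6 − 4.7) / 0.42 = 8.9 / 0.42 = 21.2 years

21.2 years


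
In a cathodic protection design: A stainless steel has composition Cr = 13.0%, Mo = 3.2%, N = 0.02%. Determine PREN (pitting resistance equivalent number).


Apply the PREN formula: PREN = Cr + 3.3*Mo + 16*N
PREN = 13.0 + 3.3*3.2 + 16*0.02
PREN = 13.0 + 10.56 + 0.32 = 23.88

23.88


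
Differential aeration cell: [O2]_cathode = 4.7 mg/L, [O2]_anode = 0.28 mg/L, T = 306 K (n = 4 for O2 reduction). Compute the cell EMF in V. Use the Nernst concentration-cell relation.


Apply the Nernst concentration-cell relation: E = (RT/nF)*ln(C_cathode/C_anode)
RT/nF = 8.314*306/(4*96485) = 0.00659192 V
ln(4.7/0.28) = 2.82053
E = 0.00659192 * 2.82053 = 0.01859 V

0.01859 V


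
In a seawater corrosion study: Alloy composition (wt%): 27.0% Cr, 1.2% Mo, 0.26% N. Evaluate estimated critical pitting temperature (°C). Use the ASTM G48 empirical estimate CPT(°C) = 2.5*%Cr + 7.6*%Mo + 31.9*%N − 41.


Apply the ASTM G48 empirical CPT estimate: CPT(°C) = 2.5*%Cr + 7.6*%Mo + 31.9*%N − 41
2.5*27.0 = 67.5; 7.6*1.2 = 9.12; 31.9*0.26 = 8.294
CPT = 67.5 + 9.12 + 8.294 − 41 = 43.914 °C
Rounded to 0.1 °C: CPT ≈ 43.9 °C

43.9 °C


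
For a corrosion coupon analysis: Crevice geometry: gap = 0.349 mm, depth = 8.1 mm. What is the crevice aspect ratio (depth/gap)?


Aspect ratio = depth / gap
Ratio = 8.1 / 0.349 = 23.2

23.2


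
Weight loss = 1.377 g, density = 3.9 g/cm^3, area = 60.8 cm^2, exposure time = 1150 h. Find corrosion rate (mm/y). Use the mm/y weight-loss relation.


Apply the mm/y weight-loss relation: CR = 87600 * W / (D * A * T)
Numerator: 87600 * 1.377 = 120625.2
Denominator: 3.9 * 60.8 * 1150 = 272688.0
CR = 120625.2 / 272688.0 = 0.44236 mm/y

0.44236 mm/y


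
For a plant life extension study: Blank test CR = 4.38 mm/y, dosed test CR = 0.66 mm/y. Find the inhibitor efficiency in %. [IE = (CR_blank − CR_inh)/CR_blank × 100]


Apply the inhibitor-efficiency definition: IE = (CR_blank − CR_inh)/CR_blank × 100
IE = (4.38 − 0.66) / 4.38 × 100
IE = 3.72 / 4.38 × 100 = 84.9 %

84.9 %


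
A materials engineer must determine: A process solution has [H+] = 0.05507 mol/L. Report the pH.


pH = −log10[H+]
pH = −log10(0.05507) = 1.26

1.26


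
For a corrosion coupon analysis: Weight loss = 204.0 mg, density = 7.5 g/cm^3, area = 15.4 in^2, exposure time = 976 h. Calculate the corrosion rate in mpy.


Apply the mpy weight-loss relation: CR = 534 * W / (D * A * T)
Numerator: 534 * 204.0 = 108936.0
Denominator: 7.5 * 15.4 * 976 = 112728.0
CR = 108936.0 / 112728.0 = 0.9664 mpy

0.9664 mpy


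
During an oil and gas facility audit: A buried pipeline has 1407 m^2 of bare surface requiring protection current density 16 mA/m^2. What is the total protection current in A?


I = area * current density, then convert mA → A (÷1000)
I = 1407 * 16 / 1000 = 22.51 A

22.51 A


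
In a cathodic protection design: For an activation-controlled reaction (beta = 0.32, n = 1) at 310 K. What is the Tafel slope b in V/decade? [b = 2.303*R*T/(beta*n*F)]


Apply the Tafel slope relation: b = 2.303*R*T/(beta*n*F)
Numerator: 2.303 * 8.314 * 310 = 5935.61
Denominator: 0.32 * 1 * 96485 = 30875.2
b = 5935.61 / 30875.2 = 0.1922 V/decade

0.1922 V/decade


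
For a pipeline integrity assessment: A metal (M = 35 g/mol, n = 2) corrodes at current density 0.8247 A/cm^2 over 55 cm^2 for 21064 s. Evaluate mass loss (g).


Apply Faraday's law: m = i*A*t*M / (n*F)
Total charge passed Q = i*A*t = 0.8247*55*21064 = 955431.444 C
m = Q*M/(n*F) = 955431.444*35/(2*96485) = 173.292 g

173.292 g


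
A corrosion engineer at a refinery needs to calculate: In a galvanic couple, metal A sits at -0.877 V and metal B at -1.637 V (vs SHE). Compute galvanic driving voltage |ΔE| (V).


Driving voltage is the absolute potential difference.
|ΔE| = |-0.877 − (-1.637)| = 0.76 V

0.76 V


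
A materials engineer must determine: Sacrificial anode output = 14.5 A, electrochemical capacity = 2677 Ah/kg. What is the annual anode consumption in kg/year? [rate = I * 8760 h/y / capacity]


Annual consumption = current * hours per year / capacity
Rate = 14.5 * 8760 / 2677 = 47.4 kg/year

47.4 kg/year


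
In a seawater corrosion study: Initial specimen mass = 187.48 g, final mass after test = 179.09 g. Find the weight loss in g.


Weight loss = initial − final
WL = 187.48 − 179.09 = 8.39 g

8.39 g


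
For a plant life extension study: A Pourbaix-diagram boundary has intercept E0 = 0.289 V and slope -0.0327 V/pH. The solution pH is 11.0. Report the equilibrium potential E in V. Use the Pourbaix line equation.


Apply the Pourbaix line equation: E = E0 + slope*pH
E = 0.289 + (-0.0327)*11.0 = 0.289 + (-0.3597) = -0.0707 V
Rounded to 4 decimal places: E = -0.0707 V

-0.0707 V


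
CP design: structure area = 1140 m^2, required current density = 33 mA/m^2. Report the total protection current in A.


I = area * current density, then convert mA → A (÷1000)
I = 1140 * 33 / 1000 = 37.62 A

37.62 A


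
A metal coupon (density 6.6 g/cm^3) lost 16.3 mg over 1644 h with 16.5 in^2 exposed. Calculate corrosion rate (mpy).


Apply the mpy weight-loss relation: CR = 534 * W / (D * A * T)
Numerator: 534 * 16.3 = 8704.2
Denominator: 6.6 * 16.5 * 1644 = 179031.6
CR = 8704.2 / 179031.6 = 0.049 mpy

0.049 mpy


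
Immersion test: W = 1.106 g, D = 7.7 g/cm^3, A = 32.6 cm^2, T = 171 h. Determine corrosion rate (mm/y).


Apply the mm/y weight-loss relation: CR = 87600 * W / (D * A * T)
Numerator: 87600 * 1.106 = 96885.6
Denominator: 7.7 * 32.6 * 171 = 42924.42
CR = 96885.6 / 42924.42 = 2.257121 mm/y

2.257121 mm/y


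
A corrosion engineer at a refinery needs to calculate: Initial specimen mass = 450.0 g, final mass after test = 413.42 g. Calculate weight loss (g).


Weight loss = initial − final
WL = 450.0 − 413.42 = 36.58 g

36.58 g


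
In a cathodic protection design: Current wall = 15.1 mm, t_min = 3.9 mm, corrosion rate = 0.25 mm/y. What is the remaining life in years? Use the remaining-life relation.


Apply the remaining-life relation: RL = (t_current − t_min) / CR
RL = (15.1 − 3.9) / 0.25 = 11.2 / 0.25 = 44.8 years

44.8 years


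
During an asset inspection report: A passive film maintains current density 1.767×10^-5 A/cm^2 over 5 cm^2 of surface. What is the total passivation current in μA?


I = i_pass * A, then convert A → μA (×10^6)
I = 1.767×10^-5 * 5 * 10^6 = 88.35 μA

88.35 μA


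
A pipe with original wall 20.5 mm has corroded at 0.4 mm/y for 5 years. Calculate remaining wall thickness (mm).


Remaining wall = original − CR × time
t = 20.5 − 0.4*5 = 20.5 − 2.0 = 18.5 mm

18.5 mm


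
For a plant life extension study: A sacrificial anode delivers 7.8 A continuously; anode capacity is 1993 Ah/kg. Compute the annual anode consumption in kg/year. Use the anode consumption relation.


Annual consumption = current * hours per year / capacity
Rate = 7.8 * 8760 / 1993 = 34.3 kg/year

34.3 kg/year


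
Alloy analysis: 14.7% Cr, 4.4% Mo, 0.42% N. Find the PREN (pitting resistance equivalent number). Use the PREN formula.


Apply the PREN formula: PREN = Cr + 3.3*Mo + 16*N
PREN = 14.7 + 3.3*4.4 + 16*0.42
PREN = 14.7 + 14.52 + 6.72 = 35.94

35.94


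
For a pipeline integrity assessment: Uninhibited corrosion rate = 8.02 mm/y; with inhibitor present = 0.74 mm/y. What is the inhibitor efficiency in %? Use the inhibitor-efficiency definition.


Apply the inhibitor-efficiency definition: IE = (CR_blank − CR_inh)/CR_blank × 100
IE = (8.02 − 0.74) / 8.02 × 100
IE = 7.28 / 8.02 × 100 = 90.8 %

90.8 %


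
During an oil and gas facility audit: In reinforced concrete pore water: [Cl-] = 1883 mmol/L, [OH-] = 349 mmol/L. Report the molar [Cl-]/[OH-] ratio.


Threshold parameter = [Cl-] / [OH-] (molar basis; both in mmol/L, so units cancel)
Ratio = 1883 / 349 = 5.4

5.4


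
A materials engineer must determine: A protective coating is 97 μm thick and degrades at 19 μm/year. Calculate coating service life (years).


Service life = thickness / degradation rate
Life = 97 / 19 = 5.1 years

5.1 years


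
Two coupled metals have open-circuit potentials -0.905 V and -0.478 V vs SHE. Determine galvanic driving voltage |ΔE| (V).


Driving voltage is the absolute potential difference.
|ΔE| = |-0.905 − (-0.478)| = 0.427 V

0.427 V


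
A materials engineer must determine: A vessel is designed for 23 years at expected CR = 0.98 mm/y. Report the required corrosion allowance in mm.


Corrosion allowance = CR × design life
CA = 0.98 * 23 = 22.54 mm

22.54 mm


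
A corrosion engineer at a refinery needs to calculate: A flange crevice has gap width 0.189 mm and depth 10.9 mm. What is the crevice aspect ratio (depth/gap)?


Aspect ratio = depth / gap
Ratio = 10.9 / 0.189 = 57.7

57.7


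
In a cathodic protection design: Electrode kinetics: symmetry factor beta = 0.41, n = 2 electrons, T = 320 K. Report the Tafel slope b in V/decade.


Apply the Tafel slope relation: b = 2.303*R*T/(beta*n*F)
Numerator: 2.303 * 8.314 * 320 = 6127.09
Denominator: 0.41 * 2 * 96485 = 79117.7
b = 6127.09 / 79117.7 = 0.077 V/decade

0.077 V/decade


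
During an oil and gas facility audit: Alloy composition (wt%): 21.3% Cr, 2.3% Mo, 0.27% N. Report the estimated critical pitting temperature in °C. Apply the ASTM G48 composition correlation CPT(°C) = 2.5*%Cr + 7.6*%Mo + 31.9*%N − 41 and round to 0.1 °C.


Apply the ASTM G48 empirical CPT estimate: CPT(°C) = 2.5*%Cr + 7.6*%Mo + 31.9*%N − 41
2.5*21.3 = 53.25; 7.6*2.3 = 17.48; 31.9*0.27 = 8.613
CPT = 53.25 + 17.48 + 8.613 − 41 = 38.343 °C
Rounded to 0.1 °C: CPT ≈ 38.3 °C

38.3 °C


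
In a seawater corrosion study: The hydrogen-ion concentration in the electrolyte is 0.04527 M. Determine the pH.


pH = −log10[H+]
pH = −log10(0.04527) = 1.34

1.34


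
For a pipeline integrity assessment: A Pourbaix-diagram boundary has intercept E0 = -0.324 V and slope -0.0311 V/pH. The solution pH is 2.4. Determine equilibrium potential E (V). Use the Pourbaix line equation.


Apply the Pourbaix line equation: E = E0 + slope*pH
E = -0.324 + (-0.0311)*2.4 = -0.324 + (-0.07464) = -0.39864 V
Rounded to 3 decimal places: E = -0.399 V

-0.399 V


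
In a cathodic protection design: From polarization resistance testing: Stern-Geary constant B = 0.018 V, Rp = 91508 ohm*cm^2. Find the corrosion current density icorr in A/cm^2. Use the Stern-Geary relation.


Apply the Stern-Geary relation: icorr = B / Rp
icorr = 0.018 / 91508 = 1.967×10^-7 A/cm^2

1.967×10^-7 A/cm^2


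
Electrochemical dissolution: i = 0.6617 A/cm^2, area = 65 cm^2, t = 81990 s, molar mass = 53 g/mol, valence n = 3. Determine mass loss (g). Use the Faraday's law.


Apply Faraday's law: m = i*A*t*M / (n*F)
Total charge passed Q = i*A*t = 0.6617*65*81990 = 3526430.895 C
m = Q*M/(n*F) = 3526430.895*53/(3*96485) = 645.699 g

645.699 g


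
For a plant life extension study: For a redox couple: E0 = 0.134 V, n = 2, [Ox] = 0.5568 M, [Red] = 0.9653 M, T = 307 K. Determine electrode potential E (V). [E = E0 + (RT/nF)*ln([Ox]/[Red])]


Apply the Nernst equation: E = E0 + (RT/nF)*ln([Ox]/[Red])
Step 1: RT/nF = 8.314*307/(2*96485) = 0.01322692 V
Step 2: [Ox]/[Red] = 0.5568/0.9653 = 0.576815
Step 3: ln(0.576815) = -0.550234
Step 4: correction = 0.01322692 * -0.550234 = -0.0073 V
E = 0.134 + -0.0073 = 0.1267 V

0.1267 V


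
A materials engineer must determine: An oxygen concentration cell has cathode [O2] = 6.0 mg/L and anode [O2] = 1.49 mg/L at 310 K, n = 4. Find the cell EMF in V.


Apply the Nernst concentration-cell relation: E = (RT/nF)*ln(C_cathode/C_anode)
RT/nF = 8.314*310/(4*96485) = 0.00667808 V
ln(6.0/1.49) = 1.39298
E = 0.00667808 * 1.39298 = 0.0093 V

0.0093 V


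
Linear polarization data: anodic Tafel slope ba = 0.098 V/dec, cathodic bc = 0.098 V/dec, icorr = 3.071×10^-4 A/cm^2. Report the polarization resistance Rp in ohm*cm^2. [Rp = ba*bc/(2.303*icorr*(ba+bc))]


Apply the Stern-Geary equation: Rp = ba*bc / (2.303*icorr*(ba+bc))
ba*bc = 0.098*0.098 = 0.009604
ba+bc = 0.196; 2.303*icorr*(ba+bc) = 2.303*3.071×10^-4*0.196 = 1.3862125×10^-4
Rp = 0.009604 / 1.3862125×10^-4 = 69.28 ohm*cm^2

69.28 ohm*cm^2
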